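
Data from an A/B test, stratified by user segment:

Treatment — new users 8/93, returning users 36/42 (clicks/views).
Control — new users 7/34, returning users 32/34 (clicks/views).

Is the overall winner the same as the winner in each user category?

Yes

New users: Treatment 8/93 = 8.6%, Control 7/34 = 20.6% → Control
Returning users: Treatment 36/42 = 85.7%, Control 32/34 = 94.1% → Control
Overall: Treatment 44/135 = 32.6%, Control 39/68 = 57.4% → Control
Control wins overall and in every user group — no reversal.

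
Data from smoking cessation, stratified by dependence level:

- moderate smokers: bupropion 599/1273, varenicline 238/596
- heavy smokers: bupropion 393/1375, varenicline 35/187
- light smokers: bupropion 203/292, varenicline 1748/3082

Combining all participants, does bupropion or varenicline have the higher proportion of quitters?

varenicline

Moderate smokers: bupropion 599/1273 = 47.1%, varenicline 238/596 = 39.9% → bupropion
Heavy smokers: bupropion 393/1375 = 28.6%, varenicline 35/187 = 18.7% → bupropion
Light smokers: bupropion 203/292 = 69.5%, varenicline 1748/3082 = 56.7% → bupropion
Overall: bupropion 1195/2940 = 40.6%, varenicline 2021/3865 = 52.3% → varenicline
(Bupropion wins every dependence group but varenicline wins overall — bupropion's participants skew toward the low-rate heavy smokers group.)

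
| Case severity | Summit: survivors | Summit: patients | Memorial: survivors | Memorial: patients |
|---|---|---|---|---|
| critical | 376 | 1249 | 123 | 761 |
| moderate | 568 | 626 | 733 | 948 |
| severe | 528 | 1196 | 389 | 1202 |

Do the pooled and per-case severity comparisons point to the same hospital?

Critical: Summit 376/1249 = 30.1%, Memorial 123/761 = 16.2% → Summit
Moderate: Summit 568/626 = 90.7%, Memorial 733/948 = 77.3% → Summit
Severe: Summit 528/1196 = 44.1%, Memorial 389/1202 = 32.4% → Summit
Overall: Summit 1472/3071 = 47.9%, Memorial 1245/2911 = 42.8% → Summit
Summit wins overall and in every case group — no reversal.

Yes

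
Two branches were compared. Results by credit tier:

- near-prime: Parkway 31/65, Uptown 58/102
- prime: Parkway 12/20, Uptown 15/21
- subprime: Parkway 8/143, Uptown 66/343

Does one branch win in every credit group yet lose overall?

No

Near-prime: Parkway 31/65 = 47.7%, Uptown 58/102 = 56.9% → Uptown
Prime: Parkway 12/20 = 60.0%, Uptown 15/21 = 71.4% → Uptown
Subprime: Parkway 8/143 = 5.6%, Uptown 66/343 = 19.2% → Uptown
Overall: Parkway 51/228 = 22.4%, Uptown 139/466 = 29.8% → Uptown
Uptown wins overall and in every credit group — no reversal.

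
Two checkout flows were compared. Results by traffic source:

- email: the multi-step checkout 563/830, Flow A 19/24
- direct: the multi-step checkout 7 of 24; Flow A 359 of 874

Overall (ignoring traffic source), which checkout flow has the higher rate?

Email: the multi-step checkout 563/830 = 67.8%, Flow A 19/24 = 79.2% → Flow A
Direct: the multi-step checkout 7/24 = 29.2%, Flow A 359/874 = 41.1% → Flow A
Overall: the multi-step checkout 570/854 = 66.7%, Flow A 378/898 = 42.1% → the multi-step checkout
(Flow A wins every traffic group but the multi-step checkout wins overall — Flow A's sessions skew toward the low-rate direct group.)

the multi-step checkout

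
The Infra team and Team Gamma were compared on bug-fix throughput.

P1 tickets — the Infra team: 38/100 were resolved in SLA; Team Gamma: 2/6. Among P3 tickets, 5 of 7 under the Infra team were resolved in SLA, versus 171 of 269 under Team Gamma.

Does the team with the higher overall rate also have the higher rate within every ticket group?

P1: the Infra team 38/100 = 38.0%, Team Gamma 2/6 = 33.3% → the Infra team
P3: the Infra team 5/7 = 71.4%, Team Gamma 171/269 = 63.6% → the Infra team
Overall: the Infra team 43/107 = 40.2%, Team Gamma 173/275 = 62.9% → Team Gamma
The Infra team wins each ticket group but Team Gamma wins overall — the comparison reverses. The Infra team's tickets skew toward P1, which has a lower base rate.

No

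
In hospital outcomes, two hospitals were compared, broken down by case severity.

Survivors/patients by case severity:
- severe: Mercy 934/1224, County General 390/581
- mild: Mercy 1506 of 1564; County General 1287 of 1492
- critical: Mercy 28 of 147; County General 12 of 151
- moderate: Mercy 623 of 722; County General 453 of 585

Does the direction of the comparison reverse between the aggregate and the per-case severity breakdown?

No

Severe: Mercy 934/1224 = 76.3%, County General 390/581 = 67.1% → Mercy
Mild: Mercy 1506/1564 = 96.3%, County General 1287/1492 = 86.3% → Mercy
Critical: Mercy 28/147 = 19.0%, County General 12/151 = 7.9% → Mercy
Moderate: Mercy 623/722 = 86.3%, County General 453/585 = 77.4% → Mercy
Overall: Mercy 3091/3657 = 84.5%, County General 2142/2809 = 76.3% → Mercy
Mercy wins overall and in every case group — no reversal.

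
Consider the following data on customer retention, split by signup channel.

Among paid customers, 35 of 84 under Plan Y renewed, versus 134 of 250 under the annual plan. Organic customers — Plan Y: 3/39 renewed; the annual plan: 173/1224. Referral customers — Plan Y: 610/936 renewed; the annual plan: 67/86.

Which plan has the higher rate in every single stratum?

Paid: Plan Y 35/84 = 41.7%, the annual plan 134/250 = 53.6% → the annual plan
Organic: Plan Y 3/39 = 7.7%, the annual plan 173/1224 = 14.1% → the annual plan
Referral: Plan Y 610/936 = 65.2%, the annual plan 67/86 = 77.9% → the annual plan
The annual plan has the higher rate in all 3 groups.

the annual plan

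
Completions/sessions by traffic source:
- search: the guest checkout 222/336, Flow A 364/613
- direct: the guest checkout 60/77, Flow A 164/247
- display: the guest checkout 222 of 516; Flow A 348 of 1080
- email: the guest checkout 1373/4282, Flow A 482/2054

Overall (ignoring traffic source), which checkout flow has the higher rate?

Search: the guest checkout 222/336 = 66.1%, Flow A 364/613 = 59.4% → the guest checkout
Direct: the guest checkout 60/77 = 77.9%, Flow A 164/247 = 66.4% → the guest checkout
Display: the guest checkout 222/516 = 43.0%, Flow A 348/1080 = 32.2% → the guest checkout
Email: the guest checkout 1373/4282 = 32.1%, Flow A 482/2054 = 23.5% → the guest checkout
Overall: the guest checkout 1877/5211 = 36.0%, Flow A 1358/3994 = 34.0% → the guest checkout

the guest checkout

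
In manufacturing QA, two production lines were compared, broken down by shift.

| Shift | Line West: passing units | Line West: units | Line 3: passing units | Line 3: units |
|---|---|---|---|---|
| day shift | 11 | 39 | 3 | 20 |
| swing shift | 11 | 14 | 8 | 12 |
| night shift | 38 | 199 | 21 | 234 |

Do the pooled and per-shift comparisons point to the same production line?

Day shift: Line West 11/39 = 28.2%, Line 3 3/20 = 15.0% → Line West
Swing shift: Line West 11/14 = 78.6%, Line 3 8/12 = 66.7% → Line West
Night shift: Line West 38/199 = 19.1%, Line 3 21/234 = 9.0% → Line West
Overall: Line West 60/252 = 23.8%, Line 3 32/266 = 12.0% → Line West
Line West wins overall and in every shift group — no reversal.

Yes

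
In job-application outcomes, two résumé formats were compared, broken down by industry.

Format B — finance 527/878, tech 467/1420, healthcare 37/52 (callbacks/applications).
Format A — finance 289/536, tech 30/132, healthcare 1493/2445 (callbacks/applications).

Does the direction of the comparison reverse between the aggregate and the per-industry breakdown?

Finance: Format B 527/878 = 60.0%, Format A 289/536 = 53.9% → Format B
Tech: Format B 467/1420 = 32.9%, Format A 30/132 = 22.7% → Format B
Healthcare: Format B 37/52 = 71.2%, Format A 1493/2445 = 61.1% → Format B
Overall: Format B 1031/2350 = 43.9%, Format A 1812/3113 = 58.2% → Format A
Format B wins each industry group but Format A wins overall — the comparison reverses. Format B's applications skew toward tech, which has a lower base rate.

Yes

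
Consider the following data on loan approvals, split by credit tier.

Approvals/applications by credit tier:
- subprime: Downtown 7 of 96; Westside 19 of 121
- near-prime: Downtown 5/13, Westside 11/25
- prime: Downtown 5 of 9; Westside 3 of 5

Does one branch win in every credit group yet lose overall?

No

Subprime: Downtown 7/96 = 7.3%, Westside 19/121 = 15.7% → Westside
Near-prime: Downtown 5/13 = 38.5%, Westside 11/25 = 44.0% → Westside
Prime: Downtown 5/9 = 55.6%, Westside 3/5 = 60.0% → Westside
Overall: Downtown 17/118 = 14.4%, Westside 33/151 = 21.9% → Westside
Westside wins overall and in every credit group — no reversal.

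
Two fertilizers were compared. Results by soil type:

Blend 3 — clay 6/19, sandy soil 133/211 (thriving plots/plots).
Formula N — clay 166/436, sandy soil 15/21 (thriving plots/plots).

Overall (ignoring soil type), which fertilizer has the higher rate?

Clay: Blend 3 6/19 = 31.6%, Formula N 166/436 = 38.1% → Formula N
Sandy soil: Blend 3 133/211 = 63.0%, Formula N 15/21 = 71.4% → Formula N
Overall: Blend 3 139/230 = 60.4%, Formula N 181/457 = 39.6% → Blend 3
(Formula N wins every soil group but Blend 3 wins overall — Formula N's plots skew toward the low-rate clay group.)

Blend 3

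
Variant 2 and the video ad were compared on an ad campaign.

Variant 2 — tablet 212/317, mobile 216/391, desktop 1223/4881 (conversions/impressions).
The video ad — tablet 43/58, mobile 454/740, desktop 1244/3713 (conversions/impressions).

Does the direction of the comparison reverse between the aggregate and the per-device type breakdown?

No

Tablet: Variant 2 212/317 = 66.9%, the video ad 43/58 = 74.1% → the video ad
Mobile: Variant 2 216/391 = 55.2%, the video ad 454/740 = 61.4% → the video ad
Desktop: Variant 2 1223/4881 = 25.1%, the video ad 1244/3713 = 33.5% → the video ad
Overall: Variant 2 1651/5589 = 29.5%, the video ad 1741/4511 = 38.6% → the video ad
The video ad wins overall and in every device group — no reversal.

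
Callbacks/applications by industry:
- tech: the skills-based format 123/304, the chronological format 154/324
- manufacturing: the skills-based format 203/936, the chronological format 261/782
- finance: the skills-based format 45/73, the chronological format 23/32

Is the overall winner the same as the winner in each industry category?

Tech: the skills-based format 123/304 = 40.5%, the chronological format 154/324 = 47.5% → the chronological format
Manufacturing: the skills-based format 203/936 = 21.7%, the chronological format 261/782 = 33.4% → the chronological format
Finance: the skills-based format 45/73 = 61.6%, the chronological format 23/32 = 71.9% → the chronological format
Overall: the skills-based format 371/1313 = 28.3%, the chronological format 438/1138 = 38.5% → the chronological format
The chronological format wins overall and in every industry group — no reversal.

Yes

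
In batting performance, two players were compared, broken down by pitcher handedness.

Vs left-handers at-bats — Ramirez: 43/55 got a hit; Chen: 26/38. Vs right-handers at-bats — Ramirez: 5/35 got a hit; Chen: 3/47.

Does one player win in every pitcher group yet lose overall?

No

Vs left-handers: Ramirez 43/55 = 78.2%, Chen 26/38 = 68.4% → Ramirez
Vs right-handers: Ramirez 5/35 = 14.3%, Chen 3/47 = 6.4% → Ramirez
Overall: Ramirez 48/90 = 53.3%, Chen 29/85 = 34.1% → Ramirez
Ramirez wins overall and in every pitcher group — no reversal.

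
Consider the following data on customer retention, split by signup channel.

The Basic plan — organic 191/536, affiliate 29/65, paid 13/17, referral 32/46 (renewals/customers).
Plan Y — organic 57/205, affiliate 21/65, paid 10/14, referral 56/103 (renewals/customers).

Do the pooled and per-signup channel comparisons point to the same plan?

Organic: the Basic plan 191/536 = 35.6%, Plan Y 57/205 = 27.8% → the Basic plan
Affiliate: the Basic plan 29/65 = 44.6%, Plan Y 21/65 = 32.3% → the Basic plan
Paid: the Basic plan 13/17 = 76.5%, Plan Y 10/14 = 71.4% → the Basic plan
Referral: the Basic plan 32/46 = 69.6%, Plan Y 56/103 = 54.4% → the Basic plan
Overall: the Basic plan 265/664 = 39.9%, Plan Y 144/387 = 37.2% → the Basic plan
The Basic plan wins overall and in every signup group — no reversal.

Yes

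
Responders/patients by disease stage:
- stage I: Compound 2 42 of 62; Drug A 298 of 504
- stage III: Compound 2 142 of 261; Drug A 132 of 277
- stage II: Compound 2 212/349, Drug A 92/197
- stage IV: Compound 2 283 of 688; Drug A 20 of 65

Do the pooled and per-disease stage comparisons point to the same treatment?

Stage I: Compound 2 42/62 = 67.7%, Drug A 298/504 = 59.1% → Compound 2
Stage III: Compound 2 142/261 = 54.4%, Drug A 132/277 = 47.7% → Compound 2
Stage II: Compound 2 212/349 = 60.7%, Drug A 92/197 = 46.7% → Compound 2
Stage IV: Compound 2 283/688 = 41.1%, Drug A 20/65 = 30.8% → Compound 2
Overall: Compound 2 679/1360 = 49.9%, Drug A 542/1043 = 52.0% → Drug A
Compound 2 wins each disease group but Drug A wins overall — the comparison reverses. Compound 2's patients skew toward stage IV, which has a lower base rate.

No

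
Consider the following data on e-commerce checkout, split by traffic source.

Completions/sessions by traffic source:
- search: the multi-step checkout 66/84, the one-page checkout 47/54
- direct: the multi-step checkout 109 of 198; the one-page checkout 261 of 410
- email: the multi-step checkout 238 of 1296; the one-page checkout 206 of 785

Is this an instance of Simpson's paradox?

Search: the multi-step checkout 66/84 = 78.6%, the one-page checkout 47/54 = 87.0% → the one-page checkout
Direct: the multi-step checkout 109/198 = 55.1%, the one-page checkout 261/410 = 63.7% → the one-page checkout
Email: the multi-step checkout 238/1296 = 18.4%, the one-page checkout 206/785 = 26.2% → the one-page checkout
Overall: the multi-step checkout 413/1578 = 26.2%, the one-page checkout 514/1249 = 41.2% → the one-page checkout
The one-page checkout wins overall and in every traffic group — no reversal.

No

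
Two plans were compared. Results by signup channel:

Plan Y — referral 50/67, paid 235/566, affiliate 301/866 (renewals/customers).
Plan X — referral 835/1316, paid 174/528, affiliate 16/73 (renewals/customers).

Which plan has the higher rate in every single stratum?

Plan Y

Referral: Plan Y 50/67 = 74.6%, Plan X 835/1316 = 63.4% → Plan Y
Paid: Plan Y 235/566 = 41.5%, Plan X 174/528 = 33.0% → Plan Y
Affiliate: Plan Y 301/866 = 34.8%, Plan X 16/73 = 21.9% → Plan Y
Plan Y has the higher rate in all 3 groups.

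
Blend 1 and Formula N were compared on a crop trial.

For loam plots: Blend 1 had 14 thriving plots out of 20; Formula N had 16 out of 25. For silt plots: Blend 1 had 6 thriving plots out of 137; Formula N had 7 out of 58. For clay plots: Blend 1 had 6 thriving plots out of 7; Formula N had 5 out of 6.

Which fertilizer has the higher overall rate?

Loam: Blend 1 14/20 = 70.0%, Formula N 16/25 = 64.0% → Blend 1
Silt: Blend 1 6/137 = 4.4%, Formula N 7/58 = 12.1% → Formula N
Clay: Blend 1 6/7 = 85.7%, Formula N 5/6 = 83.3% → Blend 1
Overall: Blend 1 26/164 = 15.9%, Formula N 28/89 = 31.5% → Formula N
(Neither sweeps every soil group, but Formula N has the higher pooled rate.)

Formula N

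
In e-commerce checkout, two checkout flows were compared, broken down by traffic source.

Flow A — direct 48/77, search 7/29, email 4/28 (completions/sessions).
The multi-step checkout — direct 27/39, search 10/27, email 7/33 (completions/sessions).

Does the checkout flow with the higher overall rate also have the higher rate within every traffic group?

Direct: Flow A 48/77 = 62.3%, the multi-step checkout 27/39 = 69.2% → the multi-step checkout
Search: Flow A 7/29 = 24.1%, the multi-step checkout 10/27 = 37.0% → the multi-step checkout
Email: Flow A 4/28 = 14.3%, the multi-step checkout 7/33 = 21.2% → the multi-step checkout
Overall: Flow A 59/134 = 44.0%, the multi-step checkout 44/99 = 44.4% → the multi-step checkout
The multi-step checkout wins overall and in every traffic group — no reversal.

Yes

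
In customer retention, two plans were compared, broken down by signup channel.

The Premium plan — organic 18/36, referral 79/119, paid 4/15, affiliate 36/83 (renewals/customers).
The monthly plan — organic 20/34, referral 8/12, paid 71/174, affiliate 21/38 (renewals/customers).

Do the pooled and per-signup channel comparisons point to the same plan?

Organic: the Premium plan 18/36 = 50.0%, the monthly plan 20/34 = 58.8% → the monthly plan
Referral: the Premium plan 79/119 = 66.4%, the monthly plan 8/12 = 66.7% → the monthly plan
Paid: the Premium plan 4/15 = 26.7%, the monthly plan 71/174 = 40.8% → the monthly plan
Affiliate: the Premium plan 36/83 = 43.4%, the monthly plan 21/38 = 55.3% → the monthly plan
Overall: the Premium plan 137/253 = 54.2%, the monthly plan 120/258 = 46.5% → the Premium plan
The monthly plan wins each signup group but the Premium plan wins overall — the comparison reverses. The monthly plan's customers skew toward paid, which has a lower base rate.

No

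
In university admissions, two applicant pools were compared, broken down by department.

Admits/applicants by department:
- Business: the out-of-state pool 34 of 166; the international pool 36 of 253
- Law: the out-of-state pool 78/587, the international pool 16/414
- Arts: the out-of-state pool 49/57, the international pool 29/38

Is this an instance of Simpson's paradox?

No

Business: the out-of-state pool 34/166 = 20.5%, the international pool 36/253 = 14.2% → the out-of-state pool
Law: the out-of-state pool 78/587 = 13.3%, the international pool 16/414 = 3.9% → the out-of-state pool
Arts: the out-of-state pool 49/57 = 86.0%, the international pool 29/38 = 76.3% → the out-of-state pool
Overall: the out-of-state pool 161/810 = 19.9%, the international pool 81/705 = 11.5% → the out-of-state pool
The out-of-state pool wins overall and in every department group — no reversal.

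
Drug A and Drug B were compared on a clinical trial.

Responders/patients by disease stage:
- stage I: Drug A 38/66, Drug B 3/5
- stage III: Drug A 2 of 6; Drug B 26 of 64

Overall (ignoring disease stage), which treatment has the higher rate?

Stage I: Drug A 38/66 = 57.6%, Drug B 3/5 = 60.0% → Drug B
Stage III: Drug A 2/6 = 33.3%, Drug B 26/64 = 40.6% → Drug B
Overall: Drug A 40/72 = 55.6%, Drug B 29/69 = 42.0% → Drug A
(Drug B wins every disease group but Drug A wins overall — Drug B's patients skew toward the low-rate stage III group.)

Drug A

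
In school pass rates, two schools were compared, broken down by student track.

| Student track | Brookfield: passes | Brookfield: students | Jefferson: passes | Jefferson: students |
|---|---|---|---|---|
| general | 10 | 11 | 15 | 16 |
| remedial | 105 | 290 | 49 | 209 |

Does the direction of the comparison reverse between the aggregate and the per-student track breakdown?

No

General: Brookfield 10/11 = 90.9%, Jefferson 15/16 = 93.8% → Jefferson
Remedial: Brookfield 105/290 = 36.2%, Jefferson 49/209 = 23.4% → Brookfield
Overall: Brookfield 115/301 = 38.2%, Jefferson 64/225 = 28.4% → Brookfield
Neither sweeps: Brookfield wins 1 of 2 groups, Jefferson wins 1. Brookfield wins overall but not every group — no Simpson reversal.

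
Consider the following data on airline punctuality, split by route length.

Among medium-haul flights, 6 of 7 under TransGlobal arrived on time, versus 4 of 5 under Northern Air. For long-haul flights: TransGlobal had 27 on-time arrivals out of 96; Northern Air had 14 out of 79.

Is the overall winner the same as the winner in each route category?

Medium-haul: TransGlobal 6/7 = 85.7%, Northern Air 4/5 = 80.0% → TransGlobal
Long-haul: TransGlobal 27/96 = 28.1%, Northern Air 14/79 = 17.7% → TransGlobal
Overall: TransGlobal 33/103 = 32.0%, Northern Air 18/84 = 21.4% → TransGlobal
TransGlobal wins overall and in every route group — no reversal.

Yes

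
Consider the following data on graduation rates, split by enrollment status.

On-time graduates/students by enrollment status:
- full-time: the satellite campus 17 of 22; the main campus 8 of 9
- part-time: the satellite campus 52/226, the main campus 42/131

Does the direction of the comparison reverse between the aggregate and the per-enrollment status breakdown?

Full-time: the satellite campus 17/22 = 77.3%, the main campus 8/9 = 88.9% → the main campus
Part-time: the satellite campus 52/226 = 23.0%, the main campus 42/131 = 32.1% → the main campus
Overall: the satellite campus 69/248 = 27.8%, the main campus 50/140 = 35.7% → the main campus
The main campus wins overall and in every enrollment group — no reversal.

No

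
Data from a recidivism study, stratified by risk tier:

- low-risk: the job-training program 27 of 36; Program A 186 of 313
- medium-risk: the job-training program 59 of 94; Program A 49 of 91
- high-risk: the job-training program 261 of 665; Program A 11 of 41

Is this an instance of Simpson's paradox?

Low-risk: the job-training program 27/36 = 75.0%, Program A 186/313 = 59.4% → the job-training program
Medium-risk: the job-training program 59/94 = 62.8%, Program A 49/91 = 53.8% → the job-training program
High-risk: the job-training program 261/665 = 39.2%, Program A 11/41 = 26.8% → the job-training program
Overall: the job-training program 347/795 = 43.6%, Program A 246/445 = 55.3% → Program A
The job-training program wins each risk group but Program A wins overall — the comparison reverses. The job-training program's participants skew toward high-risk, which has a lower base rate.

Yes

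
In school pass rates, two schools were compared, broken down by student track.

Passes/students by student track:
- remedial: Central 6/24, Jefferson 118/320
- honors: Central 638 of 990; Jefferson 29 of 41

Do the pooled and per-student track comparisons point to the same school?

Remedial: Central 6/24 = 25.0%, Jefferson 118/320 = 36.9% → Jefferson
Honors: Central 638/990 = 64.4%, Jefferson 29/41 = 70.7% → Jefferson
Overall: Central 644/1014 = 63.5%, Jefferson 147/361 = 40.7% → Central
Jefferson wins each student group but Central wins overall — the comparison reverses. Jefferson's students skew toward remedial, which has a lower base rate.

No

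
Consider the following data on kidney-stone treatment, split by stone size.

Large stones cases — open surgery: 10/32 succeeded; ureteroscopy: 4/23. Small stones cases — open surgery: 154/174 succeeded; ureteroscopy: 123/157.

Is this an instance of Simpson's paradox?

No

Large stones: open surgery 10/32 = 31.2%, ureteroscopy 4/23 = 17.4% → open surgery
Small stones: open surgery 154/174 = 88.5%, ureteroscopy 123/157 = 78.3% → open surgery
Overall: open surgery 164/206 = 79.6%, ureteroscopy 127/180 = 70.6% → open surgery
Open surgery wins overall and in every stone group — no reversal.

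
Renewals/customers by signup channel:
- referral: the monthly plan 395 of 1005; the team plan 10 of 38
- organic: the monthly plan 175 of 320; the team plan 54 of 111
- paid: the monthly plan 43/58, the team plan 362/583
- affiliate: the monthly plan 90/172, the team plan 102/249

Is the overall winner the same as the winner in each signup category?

No

Referral: the monthly plan 395/1005 = 39.3%, the team plan 10/38 = 26.3% → the monthly plan
Organic: the monthly plan 175/320 = 54.7%, the team plan 54/111 = 48.6% → the monthly plan
Paid: the monthly plan 43/58 = 74.1%, the team plan 362/583 = 62.1% → the monthly plan
Affiliate: the monthly plan 90/172 = 52.3%, the team plan 102/249 = 41.0% → the monthly plan
Overall: the monthly plan 703/1555 = 45.2%, the team plan 528/981 = 53.8% → the team plan
The monthly plan wins each signup group but the team plan wins overall — the comparison reverses. The monthly plan's customers skew toward referral, which has a lower base rate.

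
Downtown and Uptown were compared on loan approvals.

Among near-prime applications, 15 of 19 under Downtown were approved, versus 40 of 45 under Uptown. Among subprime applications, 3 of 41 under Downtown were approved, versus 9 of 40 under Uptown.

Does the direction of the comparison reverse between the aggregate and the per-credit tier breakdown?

Near-prime: Downtown 15/19 = 78.9%, Uptown 40/45 = 88.9% → Uptown
Subprime: Downtown 3/41 = 7.3%, Uptown 9/40 = 22.5% → Uptown
Overall: Downtown 18/60 = 30.0%, Uptown 49/85 = 57.6% → Uptown
Uptown wins overall and in every credit group — no reversal.

No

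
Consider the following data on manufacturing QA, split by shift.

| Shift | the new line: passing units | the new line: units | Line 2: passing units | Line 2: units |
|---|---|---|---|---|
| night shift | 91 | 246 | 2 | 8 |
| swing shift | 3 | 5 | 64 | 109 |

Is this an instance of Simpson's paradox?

Night shift: the new line 91/246 = 37.0%, Line 2 2/8 = 25.0% → the new line
Swing shift: the new line 3/5 = 60.0%, Line 2 64/109 = 58.7% → the new line
Overall: the new line 94/251 = 37.5%, Line 2 66/117 = 56.4% → Line 2
The new line wins each shift group but Line 2 wins overall — the comparison reverses. The new line's units skew toward night shift, which has a lower base rate.

Yes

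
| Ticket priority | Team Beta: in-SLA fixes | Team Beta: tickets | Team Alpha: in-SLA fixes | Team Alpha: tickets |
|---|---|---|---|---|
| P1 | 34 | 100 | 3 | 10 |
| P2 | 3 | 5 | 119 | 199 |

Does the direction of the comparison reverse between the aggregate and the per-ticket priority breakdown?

P1: Team Beta 34/100 = 34.0%, Team Alpha 3/10 = 30.0% → Team Beta
P2: Team Beta 3/5 = 60.0%, Team Alpha 119/199 = 59.8% → Team Beta
Overall: Team Beta 37/105 = 35.2%, Team Alpha 122/209 = 58.4% → Team Alpha
Team Beta wins each ticket group but Team Alpha wins overall — the comparison reverses. Team Beta's tickets skew toward P1, which has a lower base rate.

Yes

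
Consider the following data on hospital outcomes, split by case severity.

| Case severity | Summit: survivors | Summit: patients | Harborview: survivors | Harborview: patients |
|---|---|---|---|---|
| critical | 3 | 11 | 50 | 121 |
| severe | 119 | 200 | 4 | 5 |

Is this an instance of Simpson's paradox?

Yes

Critical: Summit 3/11 = 27.3%, Harborview 50/121 = 41.3% → Harborview
Severe: Summit 119/200 = 59.5%, Harborview 4/5 = 80.0% → Harborview
Overall: Summit 122/211 = 57.8%, Harborview 54/126 = 42.9% → Summit
Harborview wins each case group but Summit wins overall — the comparison reverses. Harborview's patients skew toward critical, which has a lower base rate.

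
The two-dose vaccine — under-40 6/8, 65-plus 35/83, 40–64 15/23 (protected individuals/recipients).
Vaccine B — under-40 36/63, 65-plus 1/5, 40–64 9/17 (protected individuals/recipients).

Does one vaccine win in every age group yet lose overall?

Yes

Under-40: the two-dose vaccine 6/8 = 75.0%, Vaccine B 36/63 = 57.1% → the two-dose vaccine
65-plus: the two-dose vaccine 35/83 = 42.2%, Vaccine B 1/5 = 20.0% → the two-dose vaccine
40–64: the two-dose vaccine 15/23 = 65.2%, Vaccine B 9/17 = 52.9% → the two-dose vaccine
Overall: the two-dose vaccine 56/114 = 49.1%, Vaccine B 46/85 = 54.1% → Vaccine B
The two-dose vaccine wins each age group but Vaccine B wins overall — the comparison reverses. The two-dose vaccine's recipients skew toward 65-plus, which has a lower base rate.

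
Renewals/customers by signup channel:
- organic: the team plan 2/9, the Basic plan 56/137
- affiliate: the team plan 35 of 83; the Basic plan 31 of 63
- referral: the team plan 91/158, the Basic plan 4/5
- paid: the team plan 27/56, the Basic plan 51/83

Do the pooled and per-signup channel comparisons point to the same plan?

Organic: the team plan 2/9 = 22.2%, the Basic plan 56/137 = 40.9% → the Basic plan
Affiliate: the team plan 35/83 = 42.2%, the Basic plan 31/63 = 49.2% → the Basic plan
Referral: the team plan 91/158 = 57.6%, the Basic plan 4/5 = 80.0% → the Basic plan
Paid: the team plan 27/56 = 48.2%, the Basic plan 51/83 = 61.4% → the Basic plan
Overall: the team plan 155/306 = 50.7%, the Basic plan 142/288 = 49.3% → the team plan
The Basic plan wins each signup group but the team plan wins overall — the comparison reverses. The Basic plan's customers skew toward organic, which has a lower base rate.

No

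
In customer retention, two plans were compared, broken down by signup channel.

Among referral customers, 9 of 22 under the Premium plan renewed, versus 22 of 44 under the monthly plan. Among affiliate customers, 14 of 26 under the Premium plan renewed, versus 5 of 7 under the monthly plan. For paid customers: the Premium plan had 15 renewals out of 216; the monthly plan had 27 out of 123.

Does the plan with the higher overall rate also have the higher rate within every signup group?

Yes

Referral: the Premium plan 9/22 = 40.9%, the monthly plan 22/44 = 50.0% → the monthly plan
Affiliate: the Premium plan 14/26 = 53.8%, the monthly plan 5/7 = 71.4% → the monthly plan
Paid: the Premium plan 15/216 = 6.9%, the monthly plan 27/123 = 22.0% → the monthly plan
Overall: the Premium plan 38/264 = 14.4%, the monthly plan 54/174 = 31.0% → the monthly plan
The monthly plan wins overall and in every signup group — no reversal.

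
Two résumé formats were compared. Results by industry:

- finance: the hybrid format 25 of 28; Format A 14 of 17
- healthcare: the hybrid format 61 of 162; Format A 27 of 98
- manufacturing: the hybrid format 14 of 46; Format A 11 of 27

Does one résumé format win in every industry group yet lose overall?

Finance: the hybrid format 25/28 = 89.3%, Format A 14/17 = 82.4% → the hybrid format
Healthcare: the hybrid format 61/162 = 37.7%, Format A 27/98 = 27.6% → the hybrid format
Manufacturing: the hybrid format 14/46 = 30.4%, Format A 11/27 = 40.7% → Format A
Overall: the hybrid format 100/236 = 42.4%, Format A 52/142 = 36.6% → the hybrid format
Neither sweeps: the hybrid format wins 2 of 3 groups, Format A wins 1. The hybrid format wins overall but not every group — no Simpson reversal.

No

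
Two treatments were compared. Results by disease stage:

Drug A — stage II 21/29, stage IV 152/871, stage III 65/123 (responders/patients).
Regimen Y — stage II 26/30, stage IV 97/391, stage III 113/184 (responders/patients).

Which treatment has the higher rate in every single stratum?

Stage II: Drug A 21/29 = 72.4%, Regimen Y 26/30 = 86.7% → Regimen Y
Stage IV: Drug A 152/871 = 17.5%, Regimen Y 97/391 = 24.8% → Regimen Y
Stage III: Drug A 65/123 = 52.8%, Regimen Y 113/184 = 61.4% → Regimen Y
Regimen Y has the higher rate in all 3 groups.

Regimen Y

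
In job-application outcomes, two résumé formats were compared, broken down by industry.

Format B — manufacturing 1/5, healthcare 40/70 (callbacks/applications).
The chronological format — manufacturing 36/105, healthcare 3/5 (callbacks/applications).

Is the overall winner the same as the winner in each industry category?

No

Manufacturing: Format B 1/5 = 20.0%, the chronological format 36/105 = 34.3% → the chronological format
Healthcare: Format B 40/70 = 57.1%, the chronological format 3/5 = 60.0% → the chronological format
Overall: Format B 41/75 = 54.7%, the chronological format 39/110 = 35.5% → Format B
The chronological format wins each industry group but Format B wins overall — the comparison reverses. The chronological format's applications skew toward manufacturing, which has a lower base rate.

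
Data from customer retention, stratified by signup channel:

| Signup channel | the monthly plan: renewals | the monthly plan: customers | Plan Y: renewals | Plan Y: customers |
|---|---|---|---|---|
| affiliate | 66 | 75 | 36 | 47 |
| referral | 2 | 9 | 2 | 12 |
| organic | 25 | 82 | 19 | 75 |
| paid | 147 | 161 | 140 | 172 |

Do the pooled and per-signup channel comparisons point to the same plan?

Affiliate: the monthly plan 66/75 = 88.0%, Plan Y 36/47 = 76.6% → the monthly plan
Referral: the monthly plan 2/9 = 22.2%, Plan Y 2/12 = 16.7% → the monthly plan
Organic: the monthly plan 25/82 = 30.5%, Plan Y 19/75 = 25.3% → the monthly plan
Paid: the monthly plan 147/161 = 91.3%, Plan Y 140/172 = 81.4% → the monthly plan
Overall: the monthly plan 240/327 = 73.4%, Plan Y 197/306 = 64.4% → the monthly plan
The monthly plan wins overall and in every signup group — no reversal.

Yes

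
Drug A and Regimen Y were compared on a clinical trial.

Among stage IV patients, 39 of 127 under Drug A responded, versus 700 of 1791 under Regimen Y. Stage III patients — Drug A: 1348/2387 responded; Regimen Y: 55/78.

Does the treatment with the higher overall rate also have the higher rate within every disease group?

Stage IV: Drug A 39/127 = 30.7%, Regimen Y 700/1791 = 39.1% → Regimen Y
Stage III: Drug A 1348/2387 = 56.5%, Regimen Y 55/78 = 70.5% → Regimen Y
Overall: Drug A 1387/2514 = 55.2%, Regimen Y 755/1869 = 40.4% → Drug A
Regimen Y wins each disease group but Drug A wins overall — the comparison reverses. Regimen Y's patients skew toward stage IV, which has a lower base rate.

No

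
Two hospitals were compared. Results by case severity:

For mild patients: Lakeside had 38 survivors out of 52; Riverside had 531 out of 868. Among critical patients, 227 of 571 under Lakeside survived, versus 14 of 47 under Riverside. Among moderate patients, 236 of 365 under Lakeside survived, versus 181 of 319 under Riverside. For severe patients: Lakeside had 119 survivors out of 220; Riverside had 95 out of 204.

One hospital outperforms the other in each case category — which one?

Lakeside

Mild: Lakeside 38/52 = 73.1%, Riverside 531/868 = 61.2% → Lakeside
Critical: Lakeside 227/571 = 39.8%, Riverside 14/47 = 29.8% → Lakeside
Moderate: Lakeside 236/365 = 64.7%, Riverside 181/319 = 56.7% → Lakeside
Severe: Lakeside 119/220 = 54.1%, Riverside 95/204 = 46.6% → Lakeside
Lakeside has the higher rate in all 4 groups.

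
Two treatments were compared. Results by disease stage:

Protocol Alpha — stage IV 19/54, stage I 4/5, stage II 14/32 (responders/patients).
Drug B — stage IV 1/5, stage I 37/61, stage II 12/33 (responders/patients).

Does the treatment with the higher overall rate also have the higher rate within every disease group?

Stage IV: Protocol Alpha 19/54 = 35.2%, Drug B 1/5 = 20.0% → Protocol Alpha
Stage I: Protocol Alpha 4/5 = 80.0%, Drug B 37/61 = 60.7% → Protocol Alpha
Stage II: Protocol Alpha 14/32 = 43.8%, Drug B 12/33 = 36.4% → Protocol Alpha
Overall: Protocol Alpha 37/91 = 40.7%, Drug B 50/99 = 50.5% → Drug B
Protocol Alpha wins each disease group but Drug B wins overall — the comparison reverses. Protocol Alpha's patients skew toward stage IV, which has a lower base rate.

No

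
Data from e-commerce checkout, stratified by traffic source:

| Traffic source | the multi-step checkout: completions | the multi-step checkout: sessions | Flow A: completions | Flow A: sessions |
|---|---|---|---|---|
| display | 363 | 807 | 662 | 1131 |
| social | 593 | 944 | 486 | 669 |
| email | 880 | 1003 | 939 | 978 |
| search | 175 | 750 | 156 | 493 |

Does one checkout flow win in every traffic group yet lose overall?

No

Display: the multi-step checkout 363/807 = 45.0%, Flow A 662/1131 = 58.5% → Flow A
Social: the multi-step checkout 593/944 = 62.8%, Flow A 486/669 = 72.6% → Flow A
Email: the multi-step checkout 880/1003 = 87.7%, Flow A 939/978 = 96.0% → Flow A
Search: the multi-step checkout 175/750 = 23.3%, Flow A 156/493 = 31.6% → Flow A
Overall: the multi-step checkout 2011/3504 = 57.4%, Flow A 2243/3271 = 68.6% → Flow A
Flow A wins overall and in every traffic group — no reversal.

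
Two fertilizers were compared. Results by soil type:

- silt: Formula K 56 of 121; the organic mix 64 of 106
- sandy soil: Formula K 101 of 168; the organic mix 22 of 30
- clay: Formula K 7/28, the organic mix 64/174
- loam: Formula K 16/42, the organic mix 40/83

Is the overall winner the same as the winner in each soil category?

Silt: Formula K 56/121 = 46.3%, the organic mix 64/106 = 60.4% → the organic mix
Sandy soil: Formula K 101/168 = 60.1%, the organic mix 22/30 = 73.3% → the organic mix
Clay: Formula K 7/28 = 25.0%, the organic mix 64/174 = 36.8% → the organic mix
Loam: Formula K 16/42 = 38.1%, the organic mix 40/83 = 48.2% → the organic mix
Overall: Formula K 180/359 = 50.1%, the organic mix 190/393 = 48.3% → Formula K
The organic mix wins each soil group but Formula K wins overall — the comparison reverses. The organic mix's plots skew toward clay, which has a lower base rate.

No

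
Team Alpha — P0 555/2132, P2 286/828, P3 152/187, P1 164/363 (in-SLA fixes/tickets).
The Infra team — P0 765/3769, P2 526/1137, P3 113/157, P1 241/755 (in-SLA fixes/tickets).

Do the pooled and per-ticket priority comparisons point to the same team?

No

P0: Team Alpha 555/2132 = 26.0%, the Infra team 765/3769 = 20.3% → Team Alpha
P2: Team Alpha 286/828 = 34.5%, the Infra team 526/1137 = 46.3% → the Infra team
P3: Team Alpha 152/187 = 81.3%, the Infra team 113/157 = 72.0% → Team Alpha
P1: Team Alpha 164/363 = 45.2%, the Infra team 241/755 = 31.9% → Team Alpha
Overall: Team Alpha 1157/3510 = 33.0%, the Infra team 1645/5818 = 28.3% → Team Alpha
Neither sweeps: Team Alpha wins 3 of 4 groups, the Infra team wins 1. Team Alpha wins overall but not every group — no Simpson reversal.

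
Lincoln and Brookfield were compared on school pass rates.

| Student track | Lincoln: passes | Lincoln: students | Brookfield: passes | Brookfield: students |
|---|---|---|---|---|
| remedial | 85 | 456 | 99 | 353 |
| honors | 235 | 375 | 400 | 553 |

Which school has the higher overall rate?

Brookfield

Remedial: Lincoln 85/456 = 18.6%, Brookfield 99/353 = 28.0% → Brookfield
Honors: Lincoln 235/375 = 62.7%, Brookfield 400/553 = 72.3% → Brookfield
Overall: Lincoln 320/831 = 38.5%, Brookfield 499/906 = 55.1% → Brookfield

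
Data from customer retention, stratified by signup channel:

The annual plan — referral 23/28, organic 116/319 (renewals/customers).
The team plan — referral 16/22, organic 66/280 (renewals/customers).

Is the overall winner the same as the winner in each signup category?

Referral: the annual plan 23/28 = 82.1%, the team plan 16/22 = 72.7% → the annual plan
Organic: the annual plan 116/319 = 36.4%, the team plan 66/280 = 23.6% → the annual plan
Overall: the annual plan 139/347 = 40.1%, the team plan 82/302 = 27.2% → the annual plan
The annual plan wins overall and in every signup group — no reversal.

Yes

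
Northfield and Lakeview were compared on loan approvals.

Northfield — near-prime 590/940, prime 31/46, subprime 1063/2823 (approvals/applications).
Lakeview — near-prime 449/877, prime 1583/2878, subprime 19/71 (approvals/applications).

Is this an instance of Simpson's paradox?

Near-prime: Northfield 590/940 = 62.8%, Lakeview 449/877 = 51.2% → Northfield
Prime: Northfield 31/46 = 67.4%, Lakeview 1583/2878 = 55.0% → Northfield
Subprime: Northfield 1063/2823 = 37.7%, Lakeview 19/71 = 26.8% → Northfield
Overall: Northfield 1684/3809 = 44.2%, Lakeview 2051/3826 = 53.6% → Lakeview
Northfield wins each credit group but Lakeview wins overall — the comparison reverses. Northfield's applications skew toward subprime, which has a lower base rate.

Yes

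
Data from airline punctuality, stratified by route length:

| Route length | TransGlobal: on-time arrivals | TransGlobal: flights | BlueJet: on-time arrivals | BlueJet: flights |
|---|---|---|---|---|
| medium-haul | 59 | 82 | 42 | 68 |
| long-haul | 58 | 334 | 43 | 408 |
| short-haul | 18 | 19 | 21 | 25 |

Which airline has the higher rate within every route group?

Medium-haul: TransGlobal 59/82 = 72.0%, BlueJet 42/68 = 61.8% → TransGlobal
Long-haul: TransGlobal 58/334 = 17.4%, BlueJet 43/408 = 10.5% → TransGlobal
Short-haul: TransGlobal 18/19 = 94.7%, BlueJet 21/25 = 84.0% → TransGlobal
TransGlobal has the higher rate in all 3 groups.

TransGlobal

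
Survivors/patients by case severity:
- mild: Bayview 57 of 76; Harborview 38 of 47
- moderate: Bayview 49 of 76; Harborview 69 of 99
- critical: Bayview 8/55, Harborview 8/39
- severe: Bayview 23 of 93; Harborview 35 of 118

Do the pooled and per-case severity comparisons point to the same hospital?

Yes

Mild: Bayview 57/76 = 75.0%, Harborview 38/47 = 80.9% → Harborview
Moderate: Bayview 49/76 = 64.5%, Harborview 69/99 = 69.7% → Harborview
Critical: Bayview 8/55 = 14.5%, Harborview 8/39 = 20.5% → Harborview
Severe: Bayview 23/93 = 24.7%, Harborview 35/118 = 29.7% → Harborview
Overall: Bayview 137/300 = 45.7%, Harborview 150/303 = 49.5% → Harborview
Harborview wins overall and in every case group — no reversal.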